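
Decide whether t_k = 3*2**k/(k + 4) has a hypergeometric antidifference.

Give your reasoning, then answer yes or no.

No — key equation has no polynomial f.

r(k) = 2*(k + 4)/(k + 5) after simplifying.
Factor: A=2*k + 8; B=k + 5; C=1.
Set up (2*k + 8)·f(k+1) − (k + 4)·f(k) − (1) = 0.
From deg A=1, deg B=1, deg C=0: d=-1.
Bound -1 < 0, so the key equation has no polynomial solution.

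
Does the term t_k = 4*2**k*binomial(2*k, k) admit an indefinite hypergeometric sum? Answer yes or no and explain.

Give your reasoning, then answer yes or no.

No — key equation has no polynomial f.

Compute t_(k+1)/t_k: get 4*(2*k + 1)/(k + 1).
Factor: A=8*k + 4; B=k + 1; C=1.
Set up (8*k + 4)·f(k+1) − (k)·f(k) − (1) = 0.
d = -1 from the (1,1,0) case.
Negative degree bound (-1): no f exists, t_k not Gosper-summable.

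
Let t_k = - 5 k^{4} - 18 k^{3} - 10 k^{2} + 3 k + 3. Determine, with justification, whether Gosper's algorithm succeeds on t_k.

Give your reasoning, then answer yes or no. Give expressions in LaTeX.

Step 1: r(k) = (5*k**4 + 38*k**3 + 94*k**2 + 91*k + 27)/(5*k**4 + 18*k**3 + 10*k**2 - 3*k - 3).
Take A(k)=1, B(k)=1, C(k)=k**4 + 18*k**3/5 + 2*k**2 - 3*k/5 - 3/5.
Key eq: (1)·f(k+1) = (1)·f(k) + (k**4 + 18*k**3/5 + 2*k**2 - 3*k/5 - 3/5).
deg f ≤ 5 (via 0,0,4).
Solving with deg f ≤ 5: f(k) = k**2*(k**3 + 2*k**2 - 4*k - 2)/5.
Get s_k = R·t_k = k**2*(-k**3 - 2*k**2 + 4*k + 2) with R(k) = B(k−1)f(k)/C(k) = k**2*(k**3 + 2*k**2 - 4*k - 2)/(5*k**4 + 18*k**3 + 10*k**2 - 3*k - 3).
Check: Δs_k = -5*k**4 - 18*k**3 - 10*k**2 + 3*k + 3. ✓

Yes. s_k = k^{2} \left(- k^{3} - 2 k^{2} + 4 k + 2\right).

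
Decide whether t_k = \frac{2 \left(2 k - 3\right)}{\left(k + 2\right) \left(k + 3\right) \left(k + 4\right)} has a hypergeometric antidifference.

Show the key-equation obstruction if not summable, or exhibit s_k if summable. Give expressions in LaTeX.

Yes. s_k = \frac{k \left(k - 19\right)}{6 \left(k + 2\right) \left(k + 3\right)}.

The ratio is (k + 2)*(2*k - 1)/((k + 5)*(2*k - 3)).
A = k + 2, B = k + 5, C = k - 3/2.
Key eq: (k + 2)·f(k+1) = (k + 4)·f(k) + (k - 3/2).
d = 2 from the (1,1,1) case.
A polynomial solution: f(k) = k*(k - 19)/24.
Certificate R = B(k−1)f/C = k*(k - 19)*(k + 4)/(12*(2*k - 3)) gives s_k = k*(k - 19)/(6*(k + 2)*(k + 3)).
Verify: 2*(2*k - 3)/(k**3 + 9*k**2 + 26*k + 24) matches t_k.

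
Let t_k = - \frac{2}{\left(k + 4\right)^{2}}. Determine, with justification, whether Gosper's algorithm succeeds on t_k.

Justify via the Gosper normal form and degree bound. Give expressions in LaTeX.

No — key equation has no polynomial f.

r(k) = (k + 4)**2/(k + 5)**2 after simplifying.
Gosper form: A/B · C(k+1)/C(k) with A=k**2 + 8*k + 16, B=k**2 + 10*k + 25, C=1.
Solve (k**2 + 8*k + 16)·f(k+1) − (k**2 + 8*k + 16)·f(k) = 1.
From deg A=2, deg B=2, deg C=0: d=0.
Put f(k) = c0: A·f(k+1) − B(k−1)·f(k) − C = -1; need -1 = 0 — inconsistent ⇒ no f, not summable.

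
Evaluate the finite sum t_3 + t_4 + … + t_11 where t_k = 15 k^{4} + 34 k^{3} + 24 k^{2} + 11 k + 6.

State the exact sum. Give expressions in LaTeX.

Σ = 759924

The ratio is (15*k**4 + 94*k**3 + 216*k**2 + 221*k + 90)/(15*k**4 + 34*k**3 + 24*k**2 + 11*k + 6).
Gosper form: A/B · C(k+1)/C(k) with A=1, B=1, C=k**4 + 34*k**3/15 + 8*k**2/5 + 11*k/15 + 2/5.
Set up (1)·f(k+1) − (1)·f(k) − (k**4 + 34*k**3/15 + 8*k**2/5 + 11*k/15 + 2/5) = 0.
Bound: deg f ≤ 5.
Solve for f: f(k) = k*(k + 1)*(3*k**3 - 2*k**2 - 2*k + 4)/15 (degree 5 ≤ 5).
Get s_k = R·t_k = k*(3*k**4 + k**3 - 4*k**2 + 2*k + 4) with R(k) = B(k−1)f(k)/C(k) = k*(3*k**3 - 2*k**2 - 2*k + 4)/(15*k**3 + 19*k**2 + 5*k + 6).
Δs = 15*k**4 + 34*k**3 + 24*k**2 + 11*k + 6, as required.
Evaluate s at k=12 and k=3: 760656 and 732; difference 759924.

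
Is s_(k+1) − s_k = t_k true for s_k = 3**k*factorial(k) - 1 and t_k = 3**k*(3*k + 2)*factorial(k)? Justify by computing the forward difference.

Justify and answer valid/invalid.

s_(k+1) = 3**(k + 1)*factorial(k + 1) - 1
s_(k+1) − s_k = 3**k*(3*k + 2)*factorial(k)
(s_(k+1) − s_k) − t_k = 0

valid; difference matches t_k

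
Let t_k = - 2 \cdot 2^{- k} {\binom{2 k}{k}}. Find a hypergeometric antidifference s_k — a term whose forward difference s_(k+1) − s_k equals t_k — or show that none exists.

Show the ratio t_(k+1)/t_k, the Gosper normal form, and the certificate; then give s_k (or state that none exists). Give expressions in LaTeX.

The ratio is (2*k + 1)/(k + 1).
Normal form (A,B,C) = (2*k + 1, k + 1, 1).
Set up (2*k + 1)·f(k+1) − (k)·f(k) − (1) = 0.
deg f ≤ -1 (via 1,1,0).
deg f ≤ -1 is impossible — no certificate.

not Gosper-summable; s_k does not exist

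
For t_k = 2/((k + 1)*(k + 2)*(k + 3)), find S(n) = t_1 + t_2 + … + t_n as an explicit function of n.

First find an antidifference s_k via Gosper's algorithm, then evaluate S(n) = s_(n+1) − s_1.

S(n) = n*(n + 5)/(6*(n**2 + 5*n + 6))

The ratio is (k + 1)/(k + 4).
Factor: A=k + 1; B=k + 4; C=1.
Solve (k + 1)·f(k+1) − (k + 3)·f(k) = 1.
Degrees (1,1,0) ⇒ d ≤ 2.
Solving with deg f ≤ 2: f(k) = k*(k + 3)/4.
So s_k = (B(k−1)f/C)·t_k = (k*(k + 3)**2/4)·t_k = k*(k + 3)/(2*(k + 1)*(k + 2)).
Verify: 2/(k**3 + 6*k**2 + 11*k + 6) matches t_k.
Evaluate: s_(n+1) = (n**2 + 5*n + 4)/(2*(n**2 + 5*n + 6)); subtract s_(1) = 1/3 ⇒ S(n) = n*(n + 5)/(6*(n**2 + 5*n + 6)).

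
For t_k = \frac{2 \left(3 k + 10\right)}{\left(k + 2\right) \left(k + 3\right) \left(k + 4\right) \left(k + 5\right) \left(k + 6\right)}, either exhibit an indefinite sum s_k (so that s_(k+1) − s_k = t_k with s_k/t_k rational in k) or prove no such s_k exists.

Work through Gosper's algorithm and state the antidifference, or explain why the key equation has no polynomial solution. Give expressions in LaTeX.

r(k) = (k + 2)*(3*k + 13)/((k + 7)*(3*k + 10)) after simplifying.
Gosper form: A/B · C(k+1)/C(k) with A=k + 2, B=k + 7, C=k + 10/3.
Solve (k + 2)·f(k+1) − (k + 6)·f(k) = k + 10/3.
From deg A=1, deg B=1, deg C=1: d=4.
Coefficient equations give f(k) = k*(k + 3)*(k**2 + 11*k + 38)/120.
Then R = B(k−1)f/C = k*(k + 3)*(k + 6)*(k**2 + 11*k + 38)/(40*(3*k + 10)), so s_k = R(k)·t_k = k*(k**2 + 11*k + 38)/(20*(k**3 + 11*k**2 + 38*k + 40)).
Δs = 2*(3*k + 10)/(k**5 + 20*k**4 + 155*k**3 + 580*k**2 + 1044*k + 720), as required.

s_k = \frac{k \left(k^{2} + 11 k + 38\right)}{20 \left(k^{3} + 11 k^{2} + 38 k + 40\right)}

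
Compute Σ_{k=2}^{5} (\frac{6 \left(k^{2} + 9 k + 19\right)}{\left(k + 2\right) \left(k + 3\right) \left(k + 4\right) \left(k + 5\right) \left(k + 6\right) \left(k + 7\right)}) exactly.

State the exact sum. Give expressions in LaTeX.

Σ = 1/120

r(k) = (k + 2)*(9*k + (k + 1)**2 + 28)/((k + 8)*(k**2 + 9*k + 19)) after simplifying.
Normal form (A,B,C) = (k + 2, k + 8, k**2 + 9*k + 19).
Solve (k + 2)·f(k+1) − (k + 7)·f(k) = k**2 + 9*k + 19.
From deg A=1, deg B=1, deg C=2: d=5.
Solving with deg f ≤ 5: f(k) = k*(k + 3)*(k + 5)*(k**2 + 12*k + 44)/144.
Then R = B(k−1)f/C = k*(k + 3)*(k + 5)*(k + 7)*(k**2 + 12*k + 44)/(144*(k**2 + 9*k + 19)), so s_k = R(k)·t_k = k*(k**2 + 12*k + 44)/(24*(k**3 + 12*k**2 + 44*k + 48)).
s_(k+1) − s_k = 6*(k**2 + 9*k + 19)/(k**6 + 27*k**5 + 295*k**4 + 1665*k**3 + 5104*k**2 + 8028*k + 5040) = t_k.
Σ_(k=2)^(5) t_k = s_(6) − s_(2) = 19/480 − (1/32) = 1/120.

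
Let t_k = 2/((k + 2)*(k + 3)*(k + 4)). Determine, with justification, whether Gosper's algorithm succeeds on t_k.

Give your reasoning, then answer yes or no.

Yes. s_k = k*(k + 5)/(6*(k + 2)*(k + 3)).

r(k) = (k + 2)/(k + 5) after simplifying.
Gosper form: A/B · C(k+1)/C(k) with A=k + 2, B=k + 5, C=1.
Set up (k + 2)·f(k+1) − (k + 4)·f(k) − (1) = 0.
From deg A=1, deg B=1, deg C=0: d=2.
Solve for f: f(k) = k*(k + 5)/12 (degree 2 ≤ 2).
Certificate R = B(k−1)f/C = k*(k + 4)*(k + 5)/12 gives s_k = k*(k + 5)/(6*(k + 2)*(k + 3)).
Check: Δs_k = 2/(k**3 + 9*k**2 + 26*k + 24). ✓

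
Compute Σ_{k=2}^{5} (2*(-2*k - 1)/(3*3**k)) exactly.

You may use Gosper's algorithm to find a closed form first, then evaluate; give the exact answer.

Σ = -472/729

The ratio is (2*k + 3)/(3*(2*k + 1)).
Normal form (A,B,C) = (1/3, 1, k + 1/2).
f must satisfy (1/3)·f(k+1) − (1)·f(k) = k + 1/2.
deg f ≤ 1 (via 0,0,1).
Solving with deg f ≤ 1: f(k) = -3*(k + 1)/2.
So s_k = (B(k−1)f/C)·t_k = (-3*(k + 1)/(2*k + 1))·t_k = 2*(k + 1)/3**k.
s_(k+1) − s_k = 2*(-2*k - 1)/(3*3**k) = t_k.
Evaluate s at k=6 and k=2: 14/729 and 2/3; difference -472/729.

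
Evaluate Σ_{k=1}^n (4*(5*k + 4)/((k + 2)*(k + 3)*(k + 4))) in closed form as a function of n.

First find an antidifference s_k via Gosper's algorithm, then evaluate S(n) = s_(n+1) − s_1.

S(n) = 4*n*(n + 2)/(n**2 + 7*n + 12)

The ratio is (k + 2)*(5*k + 9)/((k + 5)*(5*k + 4)).
A = k + 2, B = k + 5, C = k + 4/5.
Solve (k + 2)·f(k+1) − (k + 4)·f(k) = k + 4/5.
Bound: deg f ≤ 2.
Coefficient equations give f(k) = k*(7*k + 5)/30.
Certificate R = B(k−1)f/C = k*(k + 4)*(7*k + 5)/(6*(5*k + 4)) gives s_k = 2*k*(7*k + 5)/(3*(k + 2)*(k + 3)).
Verify: 4*(5*k + 4)/(k**3 + 9*k**2 + 26*k + 24) matches t_k.
Telescope: S(n) = s_(n+1) − s_(1) = 2*(7*n**2 + 19*n + 12)/(3*(n**2 + 7*n + 12)) − (2/3) = 4*n*(n + 2)/(n**2 + 7*n + 12).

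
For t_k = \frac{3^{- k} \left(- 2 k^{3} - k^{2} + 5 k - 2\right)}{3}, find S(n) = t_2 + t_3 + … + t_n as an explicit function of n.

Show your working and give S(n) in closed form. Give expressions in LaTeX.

Compute t_(k+1)/t_k: get k*(2*k**2 + 7*k + 3)/(3*(2*k**3 + k**2 - 5*k + 2)).
Take A(k)=1/3, B(k)=1, C(k)=k**3 + k**2/2 - 5*k/2 + 1.
Key eq: (1/3)·f(k+1) = (1)·f(k) + (k**3 + k**2/2 - 5*k/2 + 1).
Bound: deg f ≤ 3.
Match coefficients ⇒ f(k) = -3*(k**3 + 2*k**2 + k + 3)/2.
Get s_k = R·t_k = (k**3 + 2*k**2 + k + 3)/3**k with R(k) = B(k−1)f(k)/C(k) = -3*(k**3 + 2*k**2 + k + 3)/((k - 1)*(k + 2)*(2*k - 1)).
Δs = (-2*k**3 - k**2 + 5*k - 2)/(3*3**k), as required.
s_(n+1) = 3**(-n - 1)*(n**3 + 5*n**2 + 8*n + 7) and s_(2) = 7/3, so S(n) = 3**(-n - 1)*(-7*3**n + n**3 + 5*n**2 + 8*n + 7).

S(n) = 3^{- n - 1} \left(- 7 \cdot 3^{n} + n^{3} + 5 n^{2} + 8 n + 7\right)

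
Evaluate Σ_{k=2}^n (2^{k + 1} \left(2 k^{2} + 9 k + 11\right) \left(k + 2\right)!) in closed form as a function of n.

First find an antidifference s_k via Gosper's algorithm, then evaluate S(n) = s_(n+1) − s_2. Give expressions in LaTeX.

r(k) = 2*(2*k**3 + 19*k**2 + 61*k + 66)/(2*k**2 + 9*k + 11) after simplifying.
So A=2*k + 6 and B=1, with C=k**2 + 9*k/2 + 11/2.
Set up (2*k + 6)·f(k+1) − (1)·f(k) − (k**2 + 9*k/2 + 11/2) = 0.
deg f ≤ 1 (via 1,0,2).
Coefficient equations give f(k) = (k + 1)/2.
So s_k = (B(k−1)f/C)·t_k = ((k + 1)/(2*k**2 + 9*k + 11))·t_k = 2**(k + 1)*(k + 1)*factorial(k + 2).
Δs = 2**(k + 1)*(2*k**2 + 9*k + 11)*factorial(k + 2), as required.
Evaluate: s_(n+1) = 2**(n + 2)*(n + 2)*factorial(n + 3); subtract s_(2) = 576 ⇒ S(n) = 4*2**n*n*factorial(n + 3) + 8*2**n*factorial(n + 3) - 576.

S(n) = 4 \cdot 2^{n} n \left(n + 3\right)! + 8 \cdot 2^{n} \left(n + 3\right)! - 576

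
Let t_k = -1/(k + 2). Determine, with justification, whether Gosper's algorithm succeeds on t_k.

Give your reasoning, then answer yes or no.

No — t_k has no hypergeometric antidifference.

t_(k+1)/t_k = (k + 2)/(k + 3).
Take A(k)=k + 2, B(k)=k + 3, C(k)=1.
Key eq: (k + 2)·f(k+1) = (k + 2)·f(k) + (1).
From deg A=1, deg B=1, deg C=0: d=0.
f = c0 ⇒ A·f(k+1) − B(k−1)·f(k) − C = -1. The system {-1 = 0} is inconsistent; no antidifference.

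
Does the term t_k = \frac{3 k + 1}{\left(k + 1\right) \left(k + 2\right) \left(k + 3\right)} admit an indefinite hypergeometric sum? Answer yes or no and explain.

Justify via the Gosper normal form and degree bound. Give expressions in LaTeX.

Compute t_(k+1)/t_k: get (k + 1)*(3*k + 4)/((k + 4)*(3*k + 1)).
Take A(k)=k + 1, B(k)=k + 4, C(k)=k + 1/3.
Solve (k + 1)·f(k+1) − (k + 3)·f(k) = k + 1/3.
d = 2 from the (1,1,1) case.
Solve for f: f(k) = k**2/3 (degree 2 ≤ 2).
R(k) = B(k−1)·f(k)/C(k) = k**2*(k + 3)/(3*k + 1); s_k = R·t_k = k**2/((k + 1)*(k + 2)).
Verify: (3*k + 1)/(k**3 + 6*k**2 + 11*k + 6) matches t_k.

Yes. s_k = \frac{k^{2}}{\left(k + 1\right) \left(k + 2\right)}.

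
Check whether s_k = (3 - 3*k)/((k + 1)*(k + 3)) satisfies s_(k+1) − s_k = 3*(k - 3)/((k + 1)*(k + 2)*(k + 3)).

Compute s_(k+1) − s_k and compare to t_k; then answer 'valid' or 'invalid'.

Invalid: residual 6*(2 - k)/(k**4 + 10*k**3 + 35*k**2 + 50*k + 24) ≠ 0.

s_(k+1) = -3*k/((k + 2)*(k + 4))
s_(k+1) − s_k = 3*(k**2 - k - 8)/(k**4 + 10*k**3 + 35*k**2 + 50*k + 24)
(s_(k+1) − s_k) − t_k = 6*(2 - k)/(k**4 + 10*k**3 + 35*k**2 + 50*k + 24)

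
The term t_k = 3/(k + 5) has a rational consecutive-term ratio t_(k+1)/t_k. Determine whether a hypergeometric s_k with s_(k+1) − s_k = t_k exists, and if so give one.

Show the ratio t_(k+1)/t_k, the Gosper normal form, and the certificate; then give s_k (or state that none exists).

Step 1: r(k) = (k + 5)/(k + 6).
Gosper form: A/B · C(k+1)/C(k) with A=k + 5, B=k + 6, C=1.
f must satisfy (k + 5)·f(k+1) − (k + 5)·f(k) = 1.
Bound: deg f ≤ 0.
f = c0 ⇒ A·f(k+1) − B(k−1)·f(k) − C = -1. The system {-1 = 0} is inconsistent; no antidifference.

not Gosper-summable; s_k does not exist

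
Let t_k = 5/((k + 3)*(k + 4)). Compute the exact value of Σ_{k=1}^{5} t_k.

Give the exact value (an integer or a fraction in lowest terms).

t_(k+1)/t_k = (k + 3)/(k + 5).
So A=k + 3 and B=k + 5, with C=1.
Solve (k + 3)·f(k+1) − (k + 4)·f(k) = 1.
deg f ≤ 1 (via 1,1,0).
Coefficient equations give f(k) = k/3.
R(k) = B(k−1)·f(k)/C(k) = k*(k + 4)/3; s_k = R·t_k = 5*k/(3*(k + 3)).
Verify: 5/(k**2 + 7*k + 12) matches t_k.
Telescoping: Σ = s_(6) − s_(1) = 10/9 − (5/12) = 25/36.

Σ = 25/36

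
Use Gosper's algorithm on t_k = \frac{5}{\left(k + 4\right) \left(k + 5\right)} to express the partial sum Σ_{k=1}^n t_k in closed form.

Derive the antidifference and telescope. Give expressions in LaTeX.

Step 1: r(k) = (k + 4)/(k + 6).
Normal form (A,B,C) = (k + 4, k + 6, 1).
Solve (k + 4)·f(k+1) − (k + 5)·f(k) = 1.
Bound: deg f ≤ 1.
Match coefficients ⇒ f(k) = k/4.
Get s_k = R·t_k = 5*k/(4*(k + 4)) with R(k) = B(k−1)f(k)/C(k) = k*(k + 5)/4.
s_(k+1) − s_k = 5/(k**2 + 9*k + 20) = t_k.
Σ_(k=1)^n t_k = s_(n+1) − s_(1) = (5*(n + 1)/(4*(n + 5))) − (1/4), i.e. n/(n + 5).

S(n) = \frac{n}{n + 5}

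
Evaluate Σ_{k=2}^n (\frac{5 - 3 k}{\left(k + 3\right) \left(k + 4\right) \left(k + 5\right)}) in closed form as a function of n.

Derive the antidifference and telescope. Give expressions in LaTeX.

The ratio is (k + 3)*(3*k - 2)/((k + 6)*(3*k - 5)).
Factor: A=k + 3; B=k + 6; C=k - 5/3.
Key eq: (k + 3)·f(k+1) = (k + 5)·f(k) + (k - 5/3).
Degrees (1,1,1) ⇒ d ≤ 2.
Solve for f: f(k) = k*(k - 11)/18 (degree 2 ≤ 2).
Get s_k = R·t_k = k*(11 - k)/(6*(k + 3)*(k + 4)) with R(k) = B(k−1)f(k)/C(k) = k*(k - 11)*(k + 5)/(6*(3*k - 5)).
Δs = (5 - 3*k)/(k**3 + 12*k**2 + 47*k + 60), as required.
Σ_(k=2)^n t_k = s_(n+1) − s_(2) = ((-n**2 + 9*n + 10)/(6*(n**2 + 9*n + 20))) − (1/10), i.e. (-4*n**2 + 9*n - 5)/(15*(n**2 + 9*n + 20)).

S(n) = \frac{- 4 n^{2} + 9 n - 5}{15 \left(n^{2} + 9 n + 20\right)}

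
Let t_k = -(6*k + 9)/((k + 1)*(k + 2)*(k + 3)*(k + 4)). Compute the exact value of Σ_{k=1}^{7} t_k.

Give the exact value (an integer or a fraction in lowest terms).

t_(k+1)/t_k = (k + 1)*(2*k + 5)/((k + 5)*(2*k + 3)).
A = k + 1, B = k + 5, C = k + 3/2.
Key eq: (k + 1)·f(k+1) = (k + 4)·f(k) + (k + 3/2).
deg f ≤ 3 (via 1,1,1).
Solving with deg f ≤ 3: f(k) = k*(2*k**2 + 12*k + 13)/18.
So s_k = (B(k−1)f/C)·t_k = (k*(k + 4)*(2*k**2 + 12*k + 13)/(9*(2*k + 3)))·t_k = -k*(2*k**2 + 12*k + 13)/(3*(k + 1)*(k + 2)*(k + 3)).
Check: Δs_k = 3*(-2*k - 3)/(k**4 + 10*k**3 + 35*k**2 + 50*k + 24). ✓
Evaluate s at k=8 and k=1: -316/495 and -3/8; difference -1043/3960.

Σ = -1043/3960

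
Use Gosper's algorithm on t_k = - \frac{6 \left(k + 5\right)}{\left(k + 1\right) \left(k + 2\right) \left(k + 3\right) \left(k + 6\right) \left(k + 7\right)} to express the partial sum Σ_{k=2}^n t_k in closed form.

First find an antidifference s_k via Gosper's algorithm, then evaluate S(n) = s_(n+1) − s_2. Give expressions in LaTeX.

Step 1: r(k) = (k + 1)*(k + 6)**2/((k + 4)*(k + 5)*(k + 8)).
Factor: A=k + 1; B=k + 8; C=k**3 + 14*k**2 + 65*k + 100.
Need (k + 1)·f(k+1) − (k + 7)·f(k) = k**3 + 14*k**2 + 65*k + 100.
d = 6 from the (1,1,3) case.
Solve for f: f(k) = k*(k + 3)*(k + 4)**2*(k + 5)**2/36 (degree 6 ≤ 6).
Then R = B(k−1)f/C = k*(k + 3)*(k + 4)*(k + 7)/36, so s_k = R(k)·t_k = k*(-k**2 - 9*k - 20)/(6*(k**3 + 9*k**2 + 20*k + 12)).
s_(k+1) − s_k = 6*(-k - 5)/(k**5 + 19*k**4 + 131*k**3 + 401*k**2 + 540*k + 252) = t_k.
Evaluate: s_(n+1) = (-n**3 - 12*n**2 - 41*n - 30)/(6*(n**3 + 12*n**2 + 41*n + 42)); subtract s_(2) = -7/48 ⇒ S(n) = (-n**3 - 12*n**2 - 41*n + 54)/(48*(n**3 + 12*n**2 + 41*n + 42)).

S(n) = \frac{- n^{3} - 12 n^{2} - 41 n + 54}{48 \left(n^{3} + 12 n^{2} + 41 n + 42\right)}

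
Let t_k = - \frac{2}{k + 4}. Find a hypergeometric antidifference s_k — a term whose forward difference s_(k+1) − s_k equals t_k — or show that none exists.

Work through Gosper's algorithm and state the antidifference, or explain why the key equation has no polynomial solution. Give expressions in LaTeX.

none (Gosper's algorithm certifies no s_k)

r(k) = (k + 4)/(k + 5) after simplifying.
Gosper form: A/B · C(k+1)/C(k) with A=k + 4, B=k + 5, C=1.
Set up (k + 4)·f(k+1) − (k + 4)·f(k) − (1) = 0.
Degrees (1,1,0) ⇒ d ≤ 0.
Write f(k) = c0. Then LHS − RHS = -1, requiring -1 = 0: contradictory. No certificate.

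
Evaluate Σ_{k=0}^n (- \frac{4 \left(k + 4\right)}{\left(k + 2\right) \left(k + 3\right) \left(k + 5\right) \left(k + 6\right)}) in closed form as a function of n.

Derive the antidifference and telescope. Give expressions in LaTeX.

S(n) = \frac{- n^{2} - 9 n - 8}{5 \left(n^{2} + 9 n + 18\right)}

The ratio is (k + 2)*(k + 5)**2/((k + 4)**2*(k + 7)).
So A=k + 2 and B=k + 7, with C=k**2 + 8*k + 16.
f must satisfy (k + 2)·f(k+1) − (k + 6)·f(k) = k**2 + 8*k + 16.
Bound: deg f ≤ 4.
A polynomial solution: f(k) = k*(k + 3)*(k + 4)*(k + 7)/20.
Certificate R = B(k−1)f/C = k*(k + 3)*(k + 6)*(k + 7)/(20*(k + 4)) gives s_k = k*(-k - 7)/(5*(k**2 + 7*k + 10)).
s_(k+1) − s_k = 4*(-k - 4)/(k**4 + 16*k**3 + 91*k**2 + 216*k + 180) = t_k.
Evaluate: s_(n+1) = (-n**2 - 9*n - 8)/(5*(n**2 + 9*n + 18)); subtract s_(0) = 0 ⇒ S(n) = (-n**2 - 9*n - 8)/(5*(n**2 + 9*n + 18)).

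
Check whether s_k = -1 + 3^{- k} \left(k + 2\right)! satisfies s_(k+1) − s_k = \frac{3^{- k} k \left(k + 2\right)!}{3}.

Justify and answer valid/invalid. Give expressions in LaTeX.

s_(k+1) = 3**(-k - 1)*factorial(k + 3) - 1
s_(k+1) − s_k = k*factorial(k + 2)/(3*3**k)
(s_(k+1) − s_k) − t_k = 0

Valid: the claim telescopes to t_k.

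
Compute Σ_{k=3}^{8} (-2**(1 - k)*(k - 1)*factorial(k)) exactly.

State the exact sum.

t_(k+1)/t_k = k*(k + 1)/(2*(k - 1)).
Factor: A=k/2 + 1/2; B=1; C=k - 1.
f must satisfy (k/2 + 1/2)·f(k+1) − (1)·f(k) = k - 1.
d = 0 from the (1,0,1) case.
Solve for f: f(k) = 2 (degree 0 ≤ 0).
R(k) = B(k−1)·f(k)/C(k) = 2/(k - 1); s_k = R·t_k = -2**(2 - k)*factorial(k).
Δs = -2**(1 - k)*(k - 1)*factorial(k), as required.
Σ_(k=3)^(8) t_k = s_(9) − s_(3) = -2835 − (-3) = -2832.

Σ = -2832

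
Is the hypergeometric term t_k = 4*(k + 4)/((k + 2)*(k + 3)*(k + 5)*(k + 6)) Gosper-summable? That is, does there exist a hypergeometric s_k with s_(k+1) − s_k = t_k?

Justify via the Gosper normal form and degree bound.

Yes. s_k = k*(k + 7)/(5*(k**2 + 7*k + 10)).

r(k) = (k + 2)*(k + 5)**2/((k + 4)**2*(k + 7)) after simplifying.
Factor: A=k + 2; B=k + 7; C=k**2 + 8*k + 16.
f must satisfy (k + 2)·f(k+1) − (k + 6)·f(k) = k**2 + 8*k + 16.
Degrees (1,1,2) ⇒ d ≤ 4.
A polynomial solution: f(k) = k*(k + 3)*(k + 4)*(k + 7)/20.
Certificate R = B(k−1)f/C = k*(k + 3)*(k + 6)*(k + 7)/(20*(k + 4)) gives s_k = k*(k + 7)/(5*(k**2 + 7*k + 10)).
Check: Δs_k = 4*(k + 4)/(k**4 + 16*k**3 + 91*k**2 + 216*k + 180). ✓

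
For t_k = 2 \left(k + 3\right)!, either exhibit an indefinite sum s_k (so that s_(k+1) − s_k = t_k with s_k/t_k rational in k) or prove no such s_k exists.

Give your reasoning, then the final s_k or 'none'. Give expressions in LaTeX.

Compute t_(k+1)/t_k: get k + 4.
A = k + 4, B = 1, C = 1.
Solve (k + 4)·f(k+1) − (1)·f(k) = 1.
d = -1 from the (1,0,0) case.
d = -1 < 0 ⇒ no nonzero polynomial f; not summable.

no hypergeometric antidifference exists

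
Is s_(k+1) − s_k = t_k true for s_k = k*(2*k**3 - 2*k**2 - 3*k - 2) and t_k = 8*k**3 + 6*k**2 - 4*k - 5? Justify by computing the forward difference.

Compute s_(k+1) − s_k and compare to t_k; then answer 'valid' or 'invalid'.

s_(k+1) = 2*k**4 + 6*k**3 + 3*k**2 - 6*k - 5
s_(k+1) − s_k = 8*k**3 + 6*k**2 - 4*k - 5
(s_(k+1) − s_k) − t_k = 0

valid (s_(k+1) − s_k reduces to t_k)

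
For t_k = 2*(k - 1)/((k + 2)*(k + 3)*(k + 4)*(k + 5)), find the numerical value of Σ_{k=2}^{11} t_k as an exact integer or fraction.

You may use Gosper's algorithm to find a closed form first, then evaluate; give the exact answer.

Step 1: r(k) = k*(k + 2)/((k - 1)*(k + 6)).
A = k + 2, B = k + 6, C = k - 1.
Set up (k + 2)·f(k+1) − (k + 5)·f(k) − (k - 1) = 0.
From deg A=1, deg B=1, deg C=1: d=3.
Solving with deg f ≤ 3: f(k) = -k/2.
Get s_k = R·t_k = -k/((k + 2)*(k + 3)*(k + 4)) with R(k) = B(k−1)f(k)/C(k) = -k*(k + 5)/(2*(k - 1)).
Verify: 2*(k - 1)/(k**4 + 14*k**3 + 71*k**2 + 154*k + 120) matches t_k.
Σ_(k=2)^(11) t_k = s_(12) − s_(2) = -1/280 − (-1/60) = 11/840.

Σ = 11/840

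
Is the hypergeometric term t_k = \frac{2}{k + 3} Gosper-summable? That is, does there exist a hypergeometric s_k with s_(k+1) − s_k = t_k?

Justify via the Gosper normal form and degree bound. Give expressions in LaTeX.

The ratio is (k + 3)/(k + 4).
A = k + 3, B = k + 4, C = 1.
Key eq: (k + 3)·f(k+1) = (k + 3)·f(k) + (1).
d = 0 from the (1,1,0) case.
Generic f = c0 gives residual -1; -1 = 0 cannot hold, so t_k is not Gosper-summable.

No. Not Gosper-summable.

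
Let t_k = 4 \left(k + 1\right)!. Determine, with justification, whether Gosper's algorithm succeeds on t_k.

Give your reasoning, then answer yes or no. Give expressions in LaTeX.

t_(k+1)/t_k = k + 2.
Factor: A=k + 2; B=1; C=1.
Need (k + 2)·f(k+1) − (1)·f(k) = 1.
Degrees (1,0,0) ⇒ d ≤ -1.
Negative degree bound (-1): no f exists, t_k not Gosper-summable.

No. Not Gosper-summable.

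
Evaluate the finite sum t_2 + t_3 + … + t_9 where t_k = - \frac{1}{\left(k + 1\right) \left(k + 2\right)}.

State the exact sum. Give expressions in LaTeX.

The ratio is (k + 1)/(k + 3).
Take A(k)=k + 1, B(k)=k + 3, C(k)=1.
Need (k + 1)·f(k+1) − (k + 2)·f(k) = 1.
Bound: deg f ≤ 1.
Solve for f: f(k) = k (degree 1 ≤ 1).
Then R = B(k−1)f/C = k*(k + 2), so s_k = R(k)·t_k = -k/(k + 1).
Check: Δs_k = -1/(k**2 + 3*k + 2). ✓
Σ_(k=2)^(9) t_k = s_(10) − s_(2) = -10/11 − (-2/3) = -8/33.

Σ = -8/33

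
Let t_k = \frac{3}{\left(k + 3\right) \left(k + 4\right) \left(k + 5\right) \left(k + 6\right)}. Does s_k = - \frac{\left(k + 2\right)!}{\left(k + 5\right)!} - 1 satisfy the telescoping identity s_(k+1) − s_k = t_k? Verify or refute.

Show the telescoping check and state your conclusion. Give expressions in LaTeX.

s_(k+1) = -factorial(k + 3)/factorial(k + 6) - 1
s_(k+1) − s_k = 3/((k + 3)*(k + 4)*(k + 5)*(k + 6))
(s_(k+1) − s_k) − t_k = 0

Valid: the claim telescopes to t_k.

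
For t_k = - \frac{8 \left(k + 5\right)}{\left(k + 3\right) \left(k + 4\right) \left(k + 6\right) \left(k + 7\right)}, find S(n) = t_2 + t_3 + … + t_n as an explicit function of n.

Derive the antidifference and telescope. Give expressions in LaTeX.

t_(k+1)/t_k = (k + 3)*(k + 6)**2/((k + 5)**2*(k + 8)).
So A=k + 3 and B=k + 8, with C=k**2 + 10*k + 25.
f must satisfy (k + 3)·f(k+1) − (k + 7)·f(k) = k**2 + 10*k + 25.
Degrees (1,1,2) ⇒ d ≤ 4.
Solve for f: f(k) = k*(k + 4)*(k + 5)*(k + 9)/36 (degree 4 ≤ 4).
R(k) = B(k−1)·f(k)/C(k) = k*(k + 4)*(k + 7)*(k + 9)/(36*(k + 5)); s_k = R·t_k = 2*k*(-k - 9)/(9*(k**2 + 9*k + 18)).
Δs = 8*(-k - 5)/(k**4 + 20*k**3 + 145*k**2 + 450*k + 504), as required.
Telescope: S(n) = s_(n+1) − s_(2) = 2*(-n**2 - 11*n - 10)/(9*(n**2 + 11*n + 28)) − (-11/90) = (-n**2 - 11*n + 12)/(10*(n**2 + 11*n + 28)).

S(n) = \frac{- n^{2} - 11 n + 12}{10 \left(n^{2} + 11 n + 28\right)}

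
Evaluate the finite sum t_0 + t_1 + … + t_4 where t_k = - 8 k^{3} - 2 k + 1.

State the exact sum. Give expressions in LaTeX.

Σ = -815

Step 1: r(k) = (2*k + 8*(k + 1)**3 + 1)/(8*k**3 + 2*k - 1).
Normal form (A,B,C) = (1, 1, k**3 + k/4 - 1/8).
Key eq: (1)·f(k+1) = (1)·f(k) + (k**3 + k/4 - 1/8).
d = 4 from the (0,0,3) case.
A polynomial solution: f(k) = k*(2*k**3 - 4*k**2 + 3*k - 2)/8.
Certificate R = B(k−1)f/C = k*(2*k**3 - 4*k**2 + 3*k - 2)/(8*k**3 + 2*k - 1) gives s_k = k*(-2*k**3 + 4*k**2 - 3*k + 2).
Check: Δs_k = -8*k**3 - 2*k + 1. ✓
Sum = s_(5) − s_(0); s_(5) = -815, s_(0) = 0 ⇒ -815.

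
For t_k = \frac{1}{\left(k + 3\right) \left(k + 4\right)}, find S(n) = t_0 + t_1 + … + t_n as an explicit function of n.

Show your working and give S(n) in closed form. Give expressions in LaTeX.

S(n) = \frac{n + 1}{3 \left(n + 4\right)}

The ratio is (k + 3)/(k + 5).
Gosper form: A/B · C(k+1)/C(k) with A=k + 3, B=k + 5, C=1.
Key eq: (k + 3)·f(k+1) = (k + 4)·f(k) + (1).
From deg A=1, deg B=1, deg C=0: d=1.
Coefficient equations give f(k) = k/3.
Then R = B(k−1)f/C = k*(k + 4)/3, so s_k = R(k)·t_k = k/(3*(k + 3)).
Check: Δs_k = 1/(k**2 + 7*k + 12). ✓
Evaluate: s_(n+1) = (n + 1)/(3*(n + 4)); subtract s_(0) = 0 ⇒ S(n) = (n + 1)/(3*(n + 4)).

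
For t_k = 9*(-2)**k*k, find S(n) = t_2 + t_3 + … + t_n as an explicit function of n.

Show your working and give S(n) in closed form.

The ratio is -2 - 2/k.
So A=-2 and B=1, with C=k.
Set up (-2)·f(k+1) − (1)·f(k) − (k) = 0.
Bound: deg f ≤ 1.
Coefficient equations give f(k) = -(3*k - 2)/9.
So s_k = (B(k−1)f/C)·t_k = (-(3*k - 2)/(9*k))·t_k = (-2)**k*(2 - 3*k).
Check: Δs_k = 9*(-2)**k*k. ✓
Σ_(k=2)^n t_k = s_(n+1) − s_(2) = (2*(-2)**n*(3*n + 1)) − (-16), i.e. 6*(-2)**n*n + 2*(-2)**n + 16.

S(n) = 6*(-2)**n*n + 2*(-2)**n + 16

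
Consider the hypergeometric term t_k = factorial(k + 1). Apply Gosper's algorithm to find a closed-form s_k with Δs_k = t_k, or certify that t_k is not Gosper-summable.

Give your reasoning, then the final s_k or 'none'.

Step 1: r(k) = k + 2.
So A=k + 2 and B=1, with C=1.
Set up (k + 2)·f(k+1) − (1)·f(k) − (1) = 0.
From deg A=1, deg B=0, deg C=0: d=-1.
deg f ≤ -1 is impossible — no certificate.

none (Gosper's algorithm certifies no s_k)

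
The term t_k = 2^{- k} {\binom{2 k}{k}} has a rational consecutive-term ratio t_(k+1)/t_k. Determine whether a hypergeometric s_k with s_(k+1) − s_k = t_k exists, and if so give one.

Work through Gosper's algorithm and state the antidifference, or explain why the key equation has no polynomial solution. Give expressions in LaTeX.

Compute t_(k+1)/t_k: get (2*k + 1)/(k + 1).
Factor: A=2*k + 1; B=k + 1; C=1.
Key eq: (2*k + 1)·f(k+1) = (k)·f(k) + (1).
d = -1 from the (1,1,0) case.
Negative degree bound (-1): no f exists, t_k not Gosper-summable.

not Gosper-summable; s_k does not exist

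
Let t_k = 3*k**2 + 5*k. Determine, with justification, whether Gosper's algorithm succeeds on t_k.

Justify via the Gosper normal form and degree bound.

The ratio is (3*k**2 + 11*k + 8)/(k*(3*k + 5)).
Gosper form: A/B · C(k+1)/C(k) with A=1, B=1, C=k**2 + 5*k/3.
Need (1)·f(k+1) − (1)·f(k) = k**2 + 5*k/3.
Degrees (0,0,2) ⇒ d ≤ 3.
Solve for f: f(k) = k*(k - 1)*(k + 2)/3 (degree 3 ≤ 3).
Get s_k = R·t_k = k*(k**2 + k - 2) with R(k) = B(k−1)f(k)/C(k) = (k - 1)*(k + 2)/(3*k + 5).
Check: Δs_k = k*(3*k + 5). ✓

Yes. s_k = k*(k**2 + k - 2).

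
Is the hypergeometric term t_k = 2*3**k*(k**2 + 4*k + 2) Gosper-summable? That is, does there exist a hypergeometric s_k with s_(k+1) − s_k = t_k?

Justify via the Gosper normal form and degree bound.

Yes. s_k = 3**k*(k**2 + k - 1).

Ratio r(k) = 3*(k**2 + 6*k + 7)/(k**2 + 4*k + 2).
A = 3, B = 1, C = k**2 + 4*k + 2.
Set up (3)·f(k+1) − (1)·f(k) − (k**2 + 4*k + 2) = 0.
deg f ≤ 2 (via 0,0,2).
Solve for f: f(k) = (k**2 + k - 1)/2 (degree 2 ≤ 2).
R(k) = B(k−1)·f(k)/C(k) = (k**2 + k - 1)/(2*(k**2 + 4*k + 2)); s_k = R·t_k = 3**k*(k**2 + k - 1).
Check: Δs_k = 2*3**k*(k**2 + 4*k + 2). ✓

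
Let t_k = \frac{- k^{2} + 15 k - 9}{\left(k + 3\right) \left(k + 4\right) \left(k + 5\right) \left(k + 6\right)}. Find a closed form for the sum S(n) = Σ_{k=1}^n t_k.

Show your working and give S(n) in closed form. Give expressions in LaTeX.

Compute t_(k+1)/t_k: get -(k + 3)*(15*k - (k + 1)**2 + 6)/((k + 7)*(k**2 - 15*k + 9)).
Gosper form: A/B · C(k+1)/C(k) with A=k + 3, B=k + 7, C=k**2 - 15*k + 9.
Key eq: (k + 3)·f(k+1) = (k + 6)·f(k) + (k**2 - 15*k + 9).
Bound: deg f ≤ 3.
Solving with deg f ≤ 3: f(k) = -k*(k - 4).
R(k) = B(k−1)·f(k)/C(k) = -k*(k - 4)*(k + 6)/(k**2 - 15*k + 9); s_k = R·t_k = k*(k - 4)/((k + 3)*(k + 4)*(k + 5)).
s_(k+1) − s_k = (-k**2 + 15*k - 9)/(k**4 + 18*k**3 + 119*k**2 + 342*k + 360) = t_k.
Evaluate: s_(n+1) = (n**2 - 2*n - 3)/(n**3 + 15*n**2 + 74*n + 120); subtract s_(1) = -1/40 ⇒ S(n) = n*(n**2 + 55*n - 6)/(40*(n**3 + 15*n**2 + 74*n + 120)).

S(n) = \frac{n \left(n^{2} + 55 n - 6\right)}{40 \left(n^{3} + 15 n^{2} + 74 n + 120\right)}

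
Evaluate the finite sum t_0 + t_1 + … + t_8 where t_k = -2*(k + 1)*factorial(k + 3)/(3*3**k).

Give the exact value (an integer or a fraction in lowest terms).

Σ = -3941428/81

The ratio is (k + 2)*(k + 4)/(3*(k + 1)).
Gosper form: A/B · C(k+1)/C(k) with A=k/3 + 4/3, B=1, C=k + 1.
Set up (k/3 + 4/3)·f(k+1) − (1)·f(k) − (k + 1) = 0.
From deg A=1, deg B=0, deg C=1: d=0.
Solving with deg f ≤ 0: f(k) = 3.
So s_k = (B(k−1)f/C)·t_k = (3/(k + 1))·t_k = -2*factorial(k + 3)/3**k.
s_(k+1) − s_k = -2*(k + 1)*factorial(k + 3)/(3*3**k) = t_k.
Evaluate s at k=9 and k=0: -3942400/81 and -12; difference -3941428/81.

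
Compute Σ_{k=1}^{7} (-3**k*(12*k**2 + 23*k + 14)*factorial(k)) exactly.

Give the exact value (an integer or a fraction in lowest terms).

Σ = -8729804145

The ratio is 3*(12*k**3 + 59*k**2 + 96*k + 49)/(12*k**2 + 23*k + 14).
A = 3*k + 3, B = 1, C = k**2 + 23*k/12 + 7/6.
f must satisfy (3*k + 3)·f(k+1) − (1)·f(k) = k**2 + 23*k/12 + 7/6.
Bound: deg f ≤ 1.
Solving with deg f ≤ 1: f(k) = (4*k + 1)/12.
Get s_k = R·t_k = -3**k*(4*k + 1)*factorial(k) with R(k) = B(k−1)f(k)/C(k) = (4*k + 1)/(12*k**2 + 23*k + 14).
Δs = -3**k*(12*k**2 + 23*k + 14)*factorial(k), as required.
Evaluate s at k=8 and k=1: -8729804160 and -15; difference -8729804145.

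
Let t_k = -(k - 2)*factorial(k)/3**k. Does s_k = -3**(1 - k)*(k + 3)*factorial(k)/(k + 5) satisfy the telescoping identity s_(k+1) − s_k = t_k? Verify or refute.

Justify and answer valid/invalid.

Invalid: residual 2*(k**2 + 3*k - 13)*factorial(k)/(3**k*(k + 5)*(k + 6)) ≠ 0.

s_(k+1) = -(k + 4)*factorial(k + 1)/(3**k*(k + 6))
s_(k+1) − s_k = -(k**3 + 7*k**2 + 2*k - 34)*factorial(k)/(3**k*(k + 5)*(k + 6))
(s_(k+1) − s_k) − t_k = 2*(k**2 + 3*k - 13)*factorial(k)/(3**k*(k + 5)*(k + 6))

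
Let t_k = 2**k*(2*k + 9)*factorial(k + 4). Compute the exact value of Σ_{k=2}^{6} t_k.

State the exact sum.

The ratio is 2*(k + 5)*(2*k + 11)/(2*k + 9).
Factor: A=2*k + 10; B=1; C=k + 9/2.
Key eq: (2*k + 10)·f(k+1) = (1)·f(k) + (k + 9/2).
deg f ≤ 0 (via 1,0,1).
Solving with deg f ≤ 0: f(k) = 1/2.
R(k) = B(k−1)·f(k)/C(k) = 1/(2*k + 9); s_k = R·t_k = 2**k*factorial(k + 4).
Δs = 2**k*(2*k + 9)*factorial(k + 4), as required.
Evaluate s at k=7 and k=2: 5109350400 and 2880; difference 5109347520.

Σ = 5109347520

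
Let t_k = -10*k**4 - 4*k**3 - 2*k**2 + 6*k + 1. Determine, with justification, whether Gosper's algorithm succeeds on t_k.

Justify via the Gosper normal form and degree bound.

Yes. s_k = k*(-2*k**4 + 4*k**3 - 2*k**2 + 3*k - 2).

t_(k+1)/t_k = (10*k**4 + 44*k**3 + 74*k**2 + 50*k + 9)/(10*k**4 + 4*k**3 + 2*k**2 - 6*k - 1).
Normal form (A,B,C) = (1, 1, k**4 + 2*k**3/5 + k**2/5 - 3*k/5 - 1/10).
Key eq: (1)·f(k+1) = (1)·f(k) + (k**4 + 2*k**3/5 + k**2/5 - 3*k/5 - 1/10).
Bound: deg f ≤ 5.
Solve for f: f(k) = k*(2*k**4 - 4*k**3 + 2*k**2 - 3*k + 2)/10 (degree 5 ≤ 5).
So s_k = (B(k−1)f/C)·t_k = (k*(2*k**4 - 4*k**3 + 2*k**2 - 3*k + 2)/(10*k**4 + 4*k**3 + 2*k**2 - 6*k - 1))·t_k = k*(-2*k**4 + 4*k**3 - 2*k**2 + 3*k - 2).
Verify: -10*k**4 - 4*k**3 - 2*k**2 + 6*k + 1 matches t_k.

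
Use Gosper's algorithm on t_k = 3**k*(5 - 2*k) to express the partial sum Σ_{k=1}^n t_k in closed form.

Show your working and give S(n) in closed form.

S(n) = -3*3**n*n + 9*3**n - 9

The ratio is 3*(2*k - 3)/(2*k - 5).
Normal form (A,B,C) = (3, 1, k - 5/2).
Key eq: (3)·f(k+1) = (1)·f(k) + (k - 5/2).
Degrees (0,0,1) ⇒ d ≤ 1.
Solving with deg f ≤ 1: f(k) = (k - 4)/2.
So s_k = (B(k−1)f/C)·t_k = ((k - 4)/(2*k - 5))·t_k = 3**k*(4 - k).
Check: Δs_k = 3**k*(5 - 2*k). ✓
Telescope: S(n) = s_(n+1) − s_(1) = 3**(n + 1)*(3 - n) − (9) = -3*3**n*n + 9*3**n - 9.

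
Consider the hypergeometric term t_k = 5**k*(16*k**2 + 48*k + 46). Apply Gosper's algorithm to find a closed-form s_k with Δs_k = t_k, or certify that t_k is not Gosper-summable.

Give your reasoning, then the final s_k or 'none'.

s_k = 2*5**k*(2*k**2 + k + 2)

Compute t_(k+1)/t_k: get 5*(8*k**2 + 40*k + 55)/(8*k**2 + 24*k + 23).
Gosper form: A/B · C(k+1)/C(k) with A=5, B=1, C=k**2 + 3*k + 23/8.
Need (5)·f(k+1) − (1)·f(k) = k**2 + 3*k + 23/8.
From deg A=0, deg B=0, deg C=2: d=2.
Solve for f: f(k) = (2*k**2 + k + 2)/8 (degree 2 ≤ 2).
R(k) = B(k−1)·f(k)/C(k) = (2*k**2 + k + 2)/(8*k**2 + 24*k + 23); s_k = R·t_k = 2*5**k*(2*k**2 + k + 2).
Verify: 5**k*(16*k**2 + 48*k + 46) matches t_k.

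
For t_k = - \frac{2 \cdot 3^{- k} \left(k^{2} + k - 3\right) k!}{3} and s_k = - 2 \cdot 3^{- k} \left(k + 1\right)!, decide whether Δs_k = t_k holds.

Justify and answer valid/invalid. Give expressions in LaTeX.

Invalid: residual \frac{2 \cdot 3^{- k} \left(k - 2\right) k!}{3} ≠ 0.

s_(k+1) = -2*factorial(k + 2)/(3*3**k)
s_(k+1) − s_k = -2*(k - 1)*factorial(k + 1)/(3*3**k)
(s_(k+1) − s_k) − t_k = 2*(k - 2)*factorial(k)/(3*3**k)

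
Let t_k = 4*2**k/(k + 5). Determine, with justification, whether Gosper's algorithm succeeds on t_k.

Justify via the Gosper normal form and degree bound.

The ratio is 2*(k + 5)/(k + 6).
Gosper form: A/B · C(k+1)/C(k) with A=2*k + 10, B=k + 6, C=1.
Set up (2*k + 10)·f(k+1) − (k + 5)·f(k) − (1) = 0.
Degrees (1,1,0) ⇒ d ≤ -1.
d = -1 < 0 ⇒ no nonzero polynomial f; not summable.

No — key equation has no polynomial f.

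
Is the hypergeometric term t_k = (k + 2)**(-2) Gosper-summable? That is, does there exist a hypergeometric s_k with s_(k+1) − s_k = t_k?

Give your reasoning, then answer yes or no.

Ratio r(k) = (k + 2)**2/(k + 3)**2.
Take A(k)=k**2 + 4*k + 4, B(k)=k**2 + 6*k + 9, C(k)=1.
Need (k**2 + 4*k + 4)·f(k+1) − (k**2 + 4*k + 4)·f(k) = 1.
From deg A=2, deg B=2, deg C=0: d=0.
Generic f = c0 gives residual -1; -1 = 0 cannot hold, so t_k is not Gosper-summable.

No; the coefficient equations for f are inconsistent.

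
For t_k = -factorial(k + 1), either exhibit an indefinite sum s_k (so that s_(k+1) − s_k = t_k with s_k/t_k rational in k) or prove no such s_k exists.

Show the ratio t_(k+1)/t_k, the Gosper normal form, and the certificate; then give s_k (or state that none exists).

The ratio is k + 2.
A = k + 2, B = 1, C = 1.
f must satisfy (k + 2)·f(k+1) − (1)·f(k) = 1.
deg f ≤ -1 (via 1,0,0).
Negative degree bound (-1): no f exists, t_k not Gosper-summable.

no hypergeometric antidifference exists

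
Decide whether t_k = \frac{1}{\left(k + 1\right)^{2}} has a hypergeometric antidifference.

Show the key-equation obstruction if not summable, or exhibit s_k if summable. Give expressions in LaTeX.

r(k) = (k + 1)**2/(k + 2)**2 after simplifying.
Normal form (A,B,C) = (k**2 + 2*k + 1, k**2 + 4*k + 4, 1).
Key eq: (k**2 + 2*k + 1)·f(k+1) = (k**2 + 2*k + 1)·f(k) + (1).
Bound: deg f ≤ 0.
Generic f = c0 gives residual -1; -1 = 0 cannot hold, so t_k is not Gosper-summable.

No. Not Gosper-summable.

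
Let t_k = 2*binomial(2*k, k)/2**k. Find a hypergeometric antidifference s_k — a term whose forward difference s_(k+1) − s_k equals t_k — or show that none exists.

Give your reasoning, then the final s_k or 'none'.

none (Gosper's algorithm certifies no s_k)

t_(k+1)/t_k = (2*k + 1)/(k + 1).
Factor: A=2*k + 1; B=k + 1; C=1.
Solve (2*k + 1)·f(k+1) − (k)·f(k) = 1.
From deg A=1, deg B=1, deg C=0: d=-1.
Negative degree bound (-1): no f exists, t_k not Gosper-summable.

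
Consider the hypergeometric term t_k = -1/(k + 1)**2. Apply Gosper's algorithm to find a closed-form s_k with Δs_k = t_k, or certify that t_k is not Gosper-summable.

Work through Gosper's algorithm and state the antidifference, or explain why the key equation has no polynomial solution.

no hypergeometric antidifference exists

t_(k+1)/t_k = (k + 1)**2/(k + 2)**2.
Take A(k)=k**2 + 2*k + 1, B(k)=k**2 + 4*k + 4, C(k)=1.
Need (k**2 + 2*k + 1)·f(k+1) − (k**2 + 2*k + 1)·f(k) = 1.
d = 0 from the (2,2,0) case.
f = c0 ⇒ A·f(k+1) − B(k−1)·f(k) − C = -1. The system {-1 = 0} is inconsistent; no antidifference.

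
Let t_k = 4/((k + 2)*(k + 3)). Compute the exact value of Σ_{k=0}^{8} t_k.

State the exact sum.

Compute t_(k+1)/t_k: get (k + 2)/(k + 4).
Factor: A=k + 2; B=k + 4; C=1.
Key eq: (k + 2)·f(k+1) = (k + 3)·f(k) + (1).
Bound: deg f ≤ 1.
A polynomial solution: f(k) = k/2.
Get s_k = R·t_k = 2*k/(k + 2) with R(k) = B(k−1)f(k)/C(k) = k*(k + 3)/2.
Δs = 4/(k**2 + 5*k + 6), as required.
Σ_(k=0)^(8) t_k = s_(9) − s_(0) = 18/11 − (0) = 18/11.

Σ = 18/11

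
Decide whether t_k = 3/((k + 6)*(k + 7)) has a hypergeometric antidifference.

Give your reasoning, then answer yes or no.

Yes. s_k = k/(2*(k + 6)).

Compute t_(k+1)/t_k: get (k + 6)/(k + 8).
Normal form (A,B,C) = (k + 6, k + 8, 1).
Solve (k + 6)·f(k+1) − (k + 7)·f(k) = 1.
Degrees (1,1,0) ⇒ d ≤ 1.
Solve for f: f(k) = k/6 (degree 1 ≤ 1).
Certificate R = B(k−1)f/C = k*(k + 7)/6 gives s_k = k/(2*(k + 6)).
Δs = 3/(k**2 + 13*k + 42), as required.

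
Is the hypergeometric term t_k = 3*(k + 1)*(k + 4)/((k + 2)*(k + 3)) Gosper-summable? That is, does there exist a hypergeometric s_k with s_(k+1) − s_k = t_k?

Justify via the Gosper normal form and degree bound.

t_(k+1)/t_k = (k + 2)**2*(k + 5)/((k + 1)*(k + 4)**2).
So A=k + 2 and B=k + 4, with C=k**2 + 5*k + 4.
Need (k + 2)·f(k+1) − (k + 3)·f(k) = k**2 + 5*k + 4.
From deg A=1, deg B=1, deg C=2: d=2.
Solving with deg f ≤ 2: f(k) = k*(k + 1).
R(k) = B(k−1)·f(k)/C(k) = k*(k + 3)/(k + 4); s_k = R·t_k = 3*k*(k + 1)/(k + 2).
Δs = 3*(k**2 + 5*k + 4)/(k**2 + 5*k + 6), as required.

Yes. s_k = 3*k*(k + 1)/(k + 2).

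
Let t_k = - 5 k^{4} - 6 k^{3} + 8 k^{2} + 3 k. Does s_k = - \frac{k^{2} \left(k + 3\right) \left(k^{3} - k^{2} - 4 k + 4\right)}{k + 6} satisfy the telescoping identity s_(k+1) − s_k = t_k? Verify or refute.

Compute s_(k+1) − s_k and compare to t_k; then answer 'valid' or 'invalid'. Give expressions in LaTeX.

s_(k+1) = (k + 1)**2*(k + 4)*(4*k - (k + 1)**3 + (k + 1)**2)/(k + 7)
s_(k+1) − s_k = k*(-5*k**5 - 59*k**4 - 169*k**3 - 49*k**2 + 210*k + 72)/(k**2 + 13*k + 42)
(s_(k+1) − s_k) − t_k = 3*k*(4*k**4 + 37*k**3 + 32*k**2 - 55*k - 18)/(k**2 + 13*k + 42)

Invalid: residual \frac{3 k \left(4 k^{4} + 37 k^{3} + 32 k^{2} - 55 k - 18\right)}{k^{2} + 13 k + 42} ≠ 0.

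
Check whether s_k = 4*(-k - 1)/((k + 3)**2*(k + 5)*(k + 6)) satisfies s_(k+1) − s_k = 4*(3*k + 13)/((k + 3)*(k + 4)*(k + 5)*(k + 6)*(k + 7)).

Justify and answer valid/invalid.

s_(k+1) = 4*(-k - 2)/((k + 4)**2*(k + 6)*(k + 7))
s_(k+1) − s_k = 4*((k + 1)*(k + 4)**2*(k + 7) - (k + 2)*(k + 3)**2*(k + 5))/((k + 3)**2*(k + 4)**2*(k + 5)*(k + 6)*(k + 7))
(s_(k+1) − s_k) − t_k = 8*(-4*k**2 - 33*k - 67)/(k**7 + 32*k**6 + 432*k**5 + 3190*k**4 + 13919*k**3 + 35898*k**2 + 50688*k + 30240)

Invalid: residual 8*(-4*k**2 - 33*k - 67)/(k**7 + 32*k**6 + 432*k**5 + 3190*k**4 + 13919*k**3 + 35898*k**2 + 50688*k + 30240) ≠ 0.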